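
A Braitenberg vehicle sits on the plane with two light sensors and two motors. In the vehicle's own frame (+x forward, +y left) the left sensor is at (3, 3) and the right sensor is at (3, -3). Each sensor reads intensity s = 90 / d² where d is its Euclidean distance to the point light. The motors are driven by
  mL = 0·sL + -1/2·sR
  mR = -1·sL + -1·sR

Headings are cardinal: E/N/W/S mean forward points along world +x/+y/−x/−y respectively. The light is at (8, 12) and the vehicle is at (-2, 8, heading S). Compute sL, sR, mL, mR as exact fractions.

left sensor world pos  = (1, 5); dL² = 98
right sensor world pos = (-5, 5); dR² = 218
sL = 90/98 = 45/49
sR = 90/218 = 45/109
mL = 0·sL + -1/2·sR = -45/218
mR = -1·sL + -1·sR = -7110/5341

45/49 45/109 -45/218 -7110/5341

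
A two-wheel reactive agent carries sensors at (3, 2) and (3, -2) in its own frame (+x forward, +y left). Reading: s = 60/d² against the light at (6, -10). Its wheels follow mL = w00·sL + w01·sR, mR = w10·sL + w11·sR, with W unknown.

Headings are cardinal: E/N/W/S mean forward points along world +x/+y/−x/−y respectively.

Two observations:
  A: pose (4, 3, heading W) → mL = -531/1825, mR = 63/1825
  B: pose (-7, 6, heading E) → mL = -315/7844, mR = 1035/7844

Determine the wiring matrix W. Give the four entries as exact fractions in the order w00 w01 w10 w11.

obs A: pose=(4,3,W) → sL=30/73, sR=6/25, mL=-531/1825, mR=63/1825
obs B: pose=(-7,6,E) → sL=15/106, sR=15/74, mL=-315/7844, mR=1035/7844
sensor matrix S = [[30/73, 6/25], [15/106, 15/74]]; det S = 35316/715765
solve [mL_A; mL_B] = S·[w00; w01] and [mR_A; mR_B] = S·[w10; w11]:
  w00 = -1, w01 = 1/2, w10 = -1/2, w11 = 1

-1 1/2 -1/2 1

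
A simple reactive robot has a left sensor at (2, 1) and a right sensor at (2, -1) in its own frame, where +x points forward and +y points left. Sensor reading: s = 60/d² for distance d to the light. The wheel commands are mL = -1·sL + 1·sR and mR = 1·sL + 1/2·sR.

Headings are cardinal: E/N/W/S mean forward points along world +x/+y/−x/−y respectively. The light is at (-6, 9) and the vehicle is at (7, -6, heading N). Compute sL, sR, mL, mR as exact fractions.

60/313 12/73 -624/22849 6258/22849

left sensor world pos  = (6, -4); dL² = 313
right sensor world pos = (8, -4); dR² = 365
sL = 60/313 = 60/313
sR = 60/365 = 12/73
mL = -1·sL + 1·sR = -624/22849
mR = 1·sL + 1/2·sR = 6258/22849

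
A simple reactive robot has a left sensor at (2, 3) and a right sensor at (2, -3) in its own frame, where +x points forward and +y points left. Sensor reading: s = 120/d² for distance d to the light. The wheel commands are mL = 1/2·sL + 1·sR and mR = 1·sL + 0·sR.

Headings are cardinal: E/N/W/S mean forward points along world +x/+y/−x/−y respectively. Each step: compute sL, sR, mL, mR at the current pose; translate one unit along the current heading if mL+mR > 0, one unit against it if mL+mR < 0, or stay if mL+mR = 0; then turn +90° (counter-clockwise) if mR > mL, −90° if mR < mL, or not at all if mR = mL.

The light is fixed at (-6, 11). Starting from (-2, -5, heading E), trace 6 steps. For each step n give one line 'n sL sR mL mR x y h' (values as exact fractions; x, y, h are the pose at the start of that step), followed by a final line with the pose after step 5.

n=0: pose=(-2,-5,E); sL=24/41, sR=120/397; mL=9684/16277, mR=24/41; mL+mR=19212/16277 → advance +1; mR−mL=-156/16277 → turn -1·90°
n=1: pose=(-1,-5,S); sL=30/97, sR=15/41; mL=2070/3977, mR=30/97; mL+mR=3300/3977 → advance +1; mR−mL=-840/3977 → turn -1·90°
n=2: pose=(-1,-6,W); sL=120/409, sR=24/41; mL=12276/16769, mR=120/409; mL+mR=17196/16769 → advance +1; mR−mL=-7356/16769 → turn -1·90°
n=3: pose=(-2,-6,N); sL=60/113, sR=60/137; mL=10890/15481, mR=60/113; mL+mR=19110/15481 → advance +1; mR−mL=-2670/15481 → turn -1·90°
n=4: pose=(-2,-5,E); sL=24/41, sR=120/397; mL=9684/16277, mR=24/41; mL+mR=19212/16277 → advance +1; mR−mL=-156/16277 → turn -1·90°
n=5: pose=(-1,-5,S); sL=30/97, sR=15/41; mL=2070/3977, mR=30/97; mL+mR=3300/3977 → advance +1; mR−mL=-840/3977 → turn -1·90°

0 24/41 120/397 9684/16277 24/41 -2 -5 E
1 30/97 15/41 2070/3977 30/97 -1 -5 S
2 120/409 24/41 12276/16769 120/409 -1 -6 W
3 60/113 60/137 10890/15481 60/113 -2 -6 N
4 24/41 120/397 9684/16277 24/41 -2 -5 E
5 30/97 15/41 2070/3977 30/97 -1 -5 S
final -1 -6 W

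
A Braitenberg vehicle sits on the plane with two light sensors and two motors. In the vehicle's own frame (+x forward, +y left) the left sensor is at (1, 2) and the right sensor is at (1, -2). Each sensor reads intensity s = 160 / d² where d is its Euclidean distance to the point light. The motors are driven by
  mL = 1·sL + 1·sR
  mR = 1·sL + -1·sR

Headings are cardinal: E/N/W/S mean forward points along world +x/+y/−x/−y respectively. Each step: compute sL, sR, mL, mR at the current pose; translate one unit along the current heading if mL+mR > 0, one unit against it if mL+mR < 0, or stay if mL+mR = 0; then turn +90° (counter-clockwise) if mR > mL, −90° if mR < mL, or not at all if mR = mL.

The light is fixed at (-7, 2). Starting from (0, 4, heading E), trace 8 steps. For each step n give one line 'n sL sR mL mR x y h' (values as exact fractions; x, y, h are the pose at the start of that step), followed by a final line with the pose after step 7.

n=0: pose=(0,4,E); sL=2, sR=5/2; mL=9/2, mR=-1/2; mL+mR=4 → advance +1; mR−mL=-5 → turn -1·90°
n=1: pose=(1,4,S); sL=160/101, sR=160/37; mL=22080/3737, mR=-10240/3737; mL+mR=320/101 → advance +1; mR−mL=-320/37 → turn -1·90°
n=2: pose=(1,3,W); sL=16/5, sR=80/29; mL=864/145, mR=64/145; mL+mR=32/5 → advance +1; mR−mL=-160/29 → turn -1·90°
n=3: pose=(0,3,N); sL=160/29, sR=32/17; mL=3648/493, mR=1792/493; mL+mR=320/29 → advance +1; mR−mL=-64/17 → turn -1·90°
n=4: pose=(0,4,E); sL=2, sR=5/2; mL=9/2, mR=-1/2; mL+mR=4 → advance +1; mR−mL=-5 → turn -1·90°
n=5: pose=(1,4,S); sL=160/101, sR=160/37; mL=22080/3737, mR=-10240/3737; mL+mR=320/101 → advance +1; mR−mL=-320/37 → turn -1·90°
n=6: pose=(1,3,W); sL=16/5, sR=80/29; mL=864/145, mR=64/145; mL+mR=32/5 → advance +1; mR−mL=-160/29 → turn -1·90°
n=7: pose=(0,3,N); sL=160/29, sR=32/17; mL=3648/493, mR=1792/493; mL+mR=320/29 → advance +1; mR−mL=-64/17 → turn -1·90°

0 2 5/2 9/2 -1/2 0 4 E
1 160/101 160/37 22080/3737 -10240/3737 1 4 S
2 16/5 80/29 864/145 64/145 1 3 W
3 160/29 32/17 3648/493 1792/493 0 3 N
4 2 5/2 9/2 -1/2 0 4 E
5 160/101 160/37 22080/3737 -10240/3737 1 4 S
6 16/5 80/29 864/145 64/145 1 3 W
7 160/29 32/17 3648/493 1792/493 0 3 N
final 0 4 E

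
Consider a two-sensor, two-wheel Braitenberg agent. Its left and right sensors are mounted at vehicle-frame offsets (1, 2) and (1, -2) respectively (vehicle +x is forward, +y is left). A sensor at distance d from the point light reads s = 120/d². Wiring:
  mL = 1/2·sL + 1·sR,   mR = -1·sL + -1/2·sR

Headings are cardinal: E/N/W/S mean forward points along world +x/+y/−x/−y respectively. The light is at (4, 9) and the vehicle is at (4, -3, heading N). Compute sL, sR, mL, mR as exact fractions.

left sensor world pos  = (2, -2); dL² = 125
right sensor world pos = (6, -2); dR² = 125
sL = 120/125 = 24/25
sR = 120/125 = 24/25
mL = 1/2·sL + 1·sR = 36/25
mR = -1·sL + -1/2·sR = -36/25

24/25 24/25 36/25 -36/25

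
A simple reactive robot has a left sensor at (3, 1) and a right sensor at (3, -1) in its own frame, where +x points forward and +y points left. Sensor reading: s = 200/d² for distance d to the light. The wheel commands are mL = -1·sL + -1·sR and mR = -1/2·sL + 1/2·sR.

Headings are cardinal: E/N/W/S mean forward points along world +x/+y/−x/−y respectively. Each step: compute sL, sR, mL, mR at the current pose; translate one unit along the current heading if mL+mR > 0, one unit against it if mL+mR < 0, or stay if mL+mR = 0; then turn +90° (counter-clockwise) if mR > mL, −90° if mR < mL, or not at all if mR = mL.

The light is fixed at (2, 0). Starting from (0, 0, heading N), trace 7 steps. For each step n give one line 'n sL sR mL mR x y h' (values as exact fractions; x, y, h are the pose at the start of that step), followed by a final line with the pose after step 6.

0 100/9 20 -280/9 40/9 0 0 N
1 200/29 8 -432/29 16/29 0 -1 W
2 25/2 10 -45/2 -5/4 1 -1 S
3 40 40 -80 0 1 0 E
4 100/9 20 -280/9 40/9 0 0 N
5 200/29 8 -432/29 16/29 0 -1 W
6 25/2 10 -45/2 -5/4 1 -1 S
final 1 0 E

n=0: pose=(0,0,N); sL=100/9, sR=20; mL=-280/9, mR=40/9; mL+mR=-80/3 → advance -1; mR−mL=320/9 → turn +1·90°
n=1: pose=(0,-1,W); sL=200/29, sR=8; mL=-432/29, mR=16/29; mL+mR=-416/29 → advance -1; mR−mL=448/29 → turn +1·90°
n=2: pose=(1,-1,S); sL=25/2, sR=10; mL=-45/2, mR=-5/4; mL+mR=-95/4 → advance -1; mR−mL=85/4 → turn +1·90°
n=3: pose=(1,0,E); sL=40, sR=40; mL=-80, mR=0; mL+mR=-80 → advance -1; mR−mL=80 → turn +1·90°
n=4: pose=(0,0,N); sL=100/9, sR=20; mL=-280/9, mR=40/9; mL+mR=-80/3 → advance -1; mR−mL=320/9 → turn +1·90°
n=5: pose=(0,-1,W); sL=200/29, sR=8; mL=-432/29, mR=16/29; mL+mR=-416/29 → advance -1; mR−mL=448/29 → turn +1·90°
n=6: pose=(1,-1,S); sL=25/2, sR=10; mL=-45/2, mR=-5/4; mL+mR=-95/4 → advance -1; mR−mL=85/4 → turn +1·90°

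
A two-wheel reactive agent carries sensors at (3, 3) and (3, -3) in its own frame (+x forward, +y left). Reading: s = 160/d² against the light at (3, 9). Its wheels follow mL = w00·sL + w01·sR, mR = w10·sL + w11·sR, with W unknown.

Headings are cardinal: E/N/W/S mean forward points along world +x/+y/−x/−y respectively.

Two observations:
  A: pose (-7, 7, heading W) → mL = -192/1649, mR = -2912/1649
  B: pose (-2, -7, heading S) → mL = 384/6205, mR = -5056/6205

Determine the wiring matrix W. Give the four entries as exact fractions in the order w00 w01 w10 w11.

obs A: pose=(-7,7,W) → sL=80/97, sR=16/17, mL=-192/1649, mR=-2912/1649
obs B: pose=(-2,-7,S) → sL=32/73, sR=32/85, mL=384/6205, mR=-5056/6205
sensor matrix S = [[80/97, 16/17], [32/73, 32/85]]; det S = -12288/120377
solve [mL_A; mL_B] = S·[w00; w01] and [mR_A; mR_B] = S·[w10; w11]:
  w00 = 1, w01 = -1, w10 = -1, w11 = -1

1 -1 -1 -1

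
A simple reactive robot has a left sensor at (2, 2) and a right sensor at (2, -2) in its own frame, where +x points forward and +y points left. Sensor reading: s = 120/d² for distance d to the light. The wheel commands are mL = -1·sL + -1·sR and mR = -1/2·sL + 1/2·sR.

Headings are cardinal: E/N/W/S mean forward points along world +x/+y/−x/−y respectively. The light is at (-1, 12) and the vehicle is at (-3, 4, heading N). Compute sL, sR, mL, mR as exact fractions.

30/13 10/3 -220/39 20/39

left sensor world pos  = (-5, 6); dL² = 52
right sensor world pos = (-1, 6); dR² = 36
sL = 120/52 = 30/13
sR = 120/36 = 10/3
mL = -1·sL + -1·sR = -220/39
mR = -1/2·sL + 1/2·sR = 20/39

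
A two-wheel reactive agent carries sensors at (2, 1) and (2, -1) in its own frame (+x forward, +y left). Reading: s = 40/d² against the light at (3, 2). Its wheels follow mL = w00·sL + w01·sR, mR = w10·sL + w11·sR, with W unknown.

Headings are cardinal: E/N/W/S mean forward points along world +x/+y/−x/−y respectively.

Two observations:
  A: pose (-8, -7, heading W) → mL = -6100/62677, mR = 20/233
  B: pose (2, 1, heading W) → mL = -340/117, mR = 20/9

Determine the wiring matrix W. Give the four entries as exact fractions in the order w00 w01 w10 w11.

1/2 -1 0 1/2

obs A: pose=(-8,-7,W) → sL=40/269, sR=40/233, mL=-6100/62677, mR=20/233
obs B: pose=(2,1,W) → sL=40/13, sR=40/9, mL=-340/117, mR=20/9
sensor matrix S = [[40/269, 40/233], [40/13, 40/9]]; det S = 972800/7333209
solve [mL_A; mL_B] = S·[w00; w01] and [mR_A; mR_B] = S·[w10; w11]:
  w00 = 1/2, w01 = -1, w10 = 0, w11 = 1/2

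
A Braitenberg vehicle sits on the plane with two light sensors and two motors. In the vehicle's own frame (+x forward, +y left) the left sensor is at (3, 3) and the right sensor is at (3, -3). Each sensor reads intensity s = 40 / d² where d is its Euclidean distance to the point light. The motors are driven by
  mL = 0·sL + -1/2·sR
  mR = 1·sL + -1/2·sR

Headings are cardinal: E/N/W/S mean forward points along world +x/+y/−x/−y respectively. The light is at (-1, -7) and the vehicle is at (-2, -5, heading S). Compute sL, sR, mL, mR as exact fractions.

8 40/17 -20/17 116/17

left sensor world pos  = (1, -8); dL² = 5
right sensor world pos = (-5, -8); dR² = 17
sL = 40/5 = 8
sR = 40/17 = 40/17
mL = 0·sL + -1/2·sR = -20/17
mR = 1·sL + -1/2·sR = 116/17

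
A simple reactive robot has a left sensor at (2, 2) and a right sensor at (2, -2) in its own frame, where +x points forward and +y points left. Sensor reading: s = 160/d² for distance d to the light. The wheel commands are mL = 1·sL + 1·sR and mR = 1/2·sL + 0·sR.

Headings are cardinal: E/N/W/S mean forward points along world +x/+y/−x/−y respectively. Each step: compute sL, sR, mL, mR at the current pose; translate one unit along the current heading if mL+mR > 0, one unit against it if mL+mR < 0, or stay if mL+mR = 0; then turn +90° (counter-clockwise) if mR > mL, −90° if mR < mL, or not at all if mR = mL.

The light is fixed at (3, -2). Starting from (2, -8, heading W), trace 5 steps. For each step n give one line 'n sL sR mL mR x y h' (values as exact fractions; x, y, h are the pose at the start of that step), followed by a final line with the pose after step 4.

n=0: pose=(2,-8,W); sL=160/73, sR=32/5; mL=3136/365, mR=80/73; mL+mR=3536/365 → advance +1; mR−mL=-2736/365 → turn -1·90°
n=1: pose=(1,-8,N); sL=5, sR=10; mL=15, mR=5/2; mL+mR=35/2 → advance +1; mR−mL=-25/2 → turn -1·90°
n=2: pose=(1,-7,E); sL=160/9, sR=160/49; mL=9280/441, mR=80/9; mL+mR=4400/147 → advance +1; mR−mL=-5360/441 → turn -1·90°
n=3: pose=(2,-7,S); sL=16/5, sR=80/29; mL=864/145, mR=8/5; mL+mR=1096/145 → advance +1; mR−mL=-632/145 → turn -1·90°
n=4: pose=(2,-8,W); sL=160/73, sR=32/5; mL=3136/365, mR=80/73; mL+mR=3536/365 → advance +1; mR−mL=-2736/365 → turn -1·90°

0 160/73 32/5 3136/365 80/73 2 -8 W
1 5 10 15 5/2 1 -8 N
2 160/9 160/49 9280/441 80/9 1 -7 E
3 16/5 80/29 864/145 8/5 2 -7 S
4 160/73 32/5 3136/365 80/73 2 -8 W
final 1 -8 N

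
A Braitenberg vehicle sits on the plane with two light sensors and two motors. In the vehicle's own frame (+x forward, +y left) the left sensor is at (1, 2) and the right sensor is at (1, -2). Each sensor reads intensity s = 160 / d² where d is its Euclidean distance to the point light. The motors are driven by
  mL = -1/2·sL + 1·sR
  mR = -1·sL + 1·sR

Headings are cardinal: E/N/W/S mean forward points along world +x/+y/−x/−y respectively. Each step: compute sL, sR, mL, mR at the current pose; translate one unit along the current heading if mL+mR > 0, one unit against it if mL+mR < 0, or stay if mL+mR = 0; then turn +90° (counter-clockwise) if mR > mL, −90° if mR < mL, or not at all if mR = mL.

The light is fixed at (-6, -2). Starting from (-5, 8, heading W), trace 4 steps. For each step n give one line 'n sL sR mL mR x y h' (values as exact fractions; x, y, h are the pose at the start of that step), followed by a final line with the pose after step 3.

0 5/2 10/9 -5/36 -25/18 -5 8 W
1 160/121 160/137 8400/16577 -2560/16577 -4 8 N
2 80/89 16/9 1064/801 704/801 -4 9 E
3 32/25 160/101 2384/2525 768/2525 -3 9 S
final -3 8 W

n=0: pose=(-5,8,W); sL=5/2, sR=10/9; mL=-5/36, mR=-25/18; mL+mR=-55/36 → advance -1; mR−mL=-5/4 → turn -1·90°
n=1: pose=(-4,8,N); sL=160/121, sR=160/137; mL=8400/16577, mR=-2560/16577; mL+mR=5840/16577 → advance +1; mR−mL=-80/121 → turn -1·90°
n=2: pose=(-4,9,E); sL=80/89, sR=16/9; mL=1064/801, mR=704/801; mL+mR=1768/801 → advance +1; mR−mL=-40/89 → turn -1·90°
n=3: pose=(-3,9,S); sL=32/25, sR=160/101; mL=2384/2525, mR=768/2525; mL+mR=3152/2525 → advance +1; mR−mL=-16/25 → turn -1·90°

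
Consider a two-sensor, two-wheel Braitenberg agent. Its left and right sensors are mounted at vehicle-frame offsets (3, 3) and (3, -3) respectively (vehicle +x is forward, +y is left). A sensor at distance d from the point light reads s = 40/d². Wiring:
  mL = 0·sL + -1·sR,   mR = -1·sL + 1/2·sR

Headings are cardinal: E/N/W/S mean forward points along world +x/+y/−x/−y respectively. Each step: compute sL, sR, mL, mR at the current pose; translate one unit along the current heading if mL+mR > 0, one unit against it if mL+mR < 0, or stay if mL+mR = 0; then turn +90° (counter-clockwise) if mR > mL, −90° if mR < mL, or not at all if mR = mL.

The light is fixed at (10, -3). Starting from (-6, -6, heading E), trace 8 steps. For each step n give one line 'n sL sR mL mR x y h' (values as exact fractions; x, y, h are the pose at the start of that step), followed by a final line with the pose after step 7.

n=0: pose=(-6,-6,E); sL=40/169, sR=8/41; mL=-8/41, mR=-964/6929; mL+mR=-2316/6929 → advance -1; mR−mL=388/6929 → turn +1·90°
n=1: pose=(-7,-6,N); sL=1/10, sR=10/49; mL=-10/49, mR=1/490; mL+mR=-99/490 → advance -1; mR−mL=101/490 → turn +1·90°
n=2: pose=(-7,-7,W); sL=40/449, sR=40/401; mL=-40/401, mR=-7060/180049; mL+mR=-25020/180049 → advance -1; mR−mL=10900/180049 → turn +1·90°
n=3: pose=(-6,-7,S); sL=20/109, sR=4/41; mL=-4/41, mR=-602/4469; mL+mR=-1038/4469 → advance -1; mR−mL=-166/4469 → turn -1·90°
n=4: pose=(-6,-6,W); sL=40/397, sR=40/361; mL=-40/361, mR=-6500/143317; mL+mR=-22380/143317 → advance -1; mR−mL=9380/143317 → turn +1·90°
n=5: pose=(-5,-6,S); sL=2/9, sR=1/9; mL=-1/9, mR=-1/6; mL+mR=-5/18 → advance -1; mR−mL=-1/18 → turn -1·90°
n=6: pose=(-5,-5,W); sL=40/349, sR=8/65; mL=-8/65, mR=-1204/22685; mL+mR=-3996/22685 → advance -1; mR−mL=1588/22685 → turn +1·90°
n=7: pose=(-4,-5,S); sL=20/73, sR=20/157; mL=-20/157, mR=-2410/11461; mL+mR=-3870/11461 → advance -1; mR−mL=-950/11461 → turn -1·90°

0 40/169 8/41 -8/41 -964/6929 -6 -6 E
1 1/10 10/49 -10/49 1/490 -7 -6 N
2 40/449 40/401 -40/401 -7060/180049 -7 -7 W
3 20/109 4/41 -4/41 -602/4469 -6 -7 S
4 40/397 40/361 -40/361 -6500/143317 -6 -6 W
5 2/9 1/9 -1/9 -1/6 -5 -6 S
6 40/349 8/65 -8/65 -1204/22685 -5 -5 W
7 20/73 20/157 -20/157 -2410/11461 -4 -5 S
final -4 -4 W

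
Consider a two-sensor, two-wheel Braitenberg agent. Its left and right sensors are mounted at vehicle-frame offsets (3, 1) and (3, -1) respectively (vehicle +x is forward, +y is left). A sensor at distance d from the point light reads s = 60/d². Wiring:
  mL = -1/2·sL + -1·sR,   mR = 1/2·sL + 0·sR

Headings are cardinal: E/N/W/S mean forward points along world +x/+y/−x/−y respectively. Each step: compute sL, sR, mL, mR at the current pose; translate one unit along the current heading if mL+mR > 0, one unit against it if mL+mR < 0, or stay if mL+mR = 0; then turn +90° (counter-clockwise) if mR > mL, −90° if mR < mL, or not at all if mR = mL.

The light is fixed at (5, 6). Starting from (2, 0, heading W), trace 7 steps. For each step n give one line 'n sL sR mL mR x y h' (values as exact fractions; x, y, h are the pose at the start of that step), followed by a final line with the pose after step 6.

n=0: pose=(2,0,W); sL=12/17, sR=60/61; mL=-1386/1037, mR=6/17; mL+mR=-60/61 → advance -1; mR−mL=1752/1037 → turn +1·90°
n=1: pose=(3,0,S); sL=30/41, sR=2/3; mL=-127/123, mR=15/41; mL+mR=-2/3 → advance -1; mR−mL=172/123 → turn +1·90°
n=2: pose=(3,1,E); sL=60/17, sR=60/37; mL=-2130/629, mR=30/17; mL+mR=-60/37 → advance -1; mR−mL=3240/629 → turn +1·90°
n=3: pose=(2,1,N); sL=3, sR=15/2; mL=-9, mR=3/2; mL+mR=-15/2 → advance -1; mR−mL=21/2 → turn +1·90°
n=4: pose=(2,0,W); sL=12/17, sR=60/61; mL=-1386/1037, mR=6/17; mL+mR=-60/61 → advance -1; mR−mL=1752/1037 → turn +1·90°
n=5: pose=(3,0,S); sL=30/41, sR=2/3; mL=-127/123, mR=15/41; mL+mR=-2/3 → advance -1; mR−mL=172/123 → turn +1·90°
n=6: pose=(3,1,E); sL=60/17, sR=60/37; mL=-2130/629, mR=30/17; mL+mR=-60/37 → advance -1; mR−mL=3240/629 → turn +1·90°

0 12/17 60/61 -1386/1037 6/17 2 0 W
1 30/41 2/3 -127/123 15/41 3 0 S
2 60/17 60/37 -2130/629 30/17 3 1 E
3 3 15/2 -9 3/2 2 1 N
4 12/17 60/61 -1386/1037 6/17 2 0 W
5 30/41 2/3 -127/123 15/41 3 0 S
6 60/17 60/37 -2130/629 30/17 3 1 E
final 2 1 N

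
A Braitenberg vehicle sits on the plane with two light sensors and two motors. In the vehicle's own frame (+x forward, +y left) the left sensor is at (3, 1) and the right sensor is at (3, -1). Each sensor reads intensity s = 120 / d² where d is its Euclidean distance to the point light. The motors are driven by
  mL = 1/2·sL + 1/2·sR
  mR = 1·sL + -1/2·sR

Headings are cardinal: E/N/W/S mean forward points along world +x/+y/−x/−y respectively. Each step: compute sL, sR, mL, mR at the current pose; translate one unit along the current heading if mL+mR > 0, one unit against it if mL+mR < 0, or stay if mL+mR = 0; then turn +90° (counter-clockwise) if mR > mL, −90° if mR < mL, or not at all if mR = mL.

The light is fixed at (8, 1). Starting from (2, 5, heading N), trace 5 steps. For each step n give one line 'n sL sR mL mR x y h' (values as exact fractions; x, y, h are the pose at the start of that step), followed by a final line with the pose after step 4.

0 60/49 60/37 2580/1813 750/1813 2 5 N
1 8/3 24/5 56/15 4/15 2 6 E
2 6 3 9/2 9/2 3 6 S
3 120/17 120/37 3240/629 3420/629 3 5 S
4 6 15 21/2 -3/2 3 4 E
final 4 4 S

n=0: pose=(2,5,N); sL=60/49, sR=60/37; mL=2580/1813, mR=750/1813; mL+mR=90/49 → advance +1; mR−mL=-1830/1813 → turn -1·90°
n=1: pose=(2,6,E); sL=8/3, sR=24/5; mL=56/15, mR=4/15; mL+mR=4 → advance +1; mR−mL=-52/15 → turn -1·90°
n=2: pose=(3,6,S); sL=6, sR=3; mL=9/2, mR=9/2; mL+mR=9 → advance +1; mR−mL=0 → turn +0·90°
n=3: pose=(3,5,S); sL=120/17, sR=120/37; mL=3240/629, mR=3420/629; mL+mR=180/17 → advance +1; mR−mL=180/629 → turn +1·90°
n=4: pose=(3,4,E); sL=6, sR=15; mL=21/2, mR=-3/2; mL+mR=9 → advance +1; mR−mL=-12 → turn -1·90°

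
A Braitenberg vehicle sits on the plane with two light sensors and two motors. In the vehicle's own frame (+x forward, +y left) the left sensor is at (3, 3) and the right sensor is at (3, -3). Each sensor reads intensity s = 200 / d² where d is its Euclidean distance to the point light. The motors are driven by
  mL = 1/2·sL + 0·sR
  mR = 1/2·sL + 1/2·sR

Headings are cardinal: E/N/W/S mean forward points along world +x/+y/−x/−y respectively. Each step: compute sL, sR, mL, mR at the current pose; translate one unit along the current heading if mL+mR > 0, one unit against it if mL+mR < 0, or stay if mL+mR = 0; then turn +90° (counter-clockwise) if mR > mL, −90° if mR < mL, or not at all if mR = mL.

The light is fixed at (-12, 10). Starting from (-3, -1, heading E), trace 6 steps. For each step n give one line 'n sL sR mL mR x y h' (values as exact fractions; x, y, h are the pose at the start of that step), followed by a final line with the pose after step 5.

0 25/26 10/17 25/52 685/884 -3 -1 E
1 200/113 200/233 100/113 34600/26329 -2 -1 N
2 100/109 100/49 50/109 7900/5341 -2 0 W
3 200/313 40/41 100/313 10360/12833 -3 0 S
4 25/26 10/17 25/52 685/884 -3 -1 E
5 200/113 200/233 100/113 34600/26329 -2 -1 N
final -2 0 W

n=0: pose=(-3,-1,E); sL=25/26, sR=10/17; mL=25/52, mR=685/884; mL+mR=555/442 → advance +1; mR−mL=5/17 → turn +1·90°
n=1: pose=(-2,-1,N); sL=200/113, sR=200/233; mL=100/113, mR=34600/26329; mL+mR=57900/26329 → advance +1; mR−mL=100/233 → turn +1·90°
n=2: pose=(-2,0,W); sL=100/109, sR=100/49; mL=50/109, mR=7900/5341; mL+mR=10350/5341 → advance +1; mR−mL=50/49 → turn +1·90°
n=3: pose=(-3,0,S); sL=200/313, sR=40/41; mL=100/313, mR=10360/12833; mL+mR=14460/12833 → advance +1; mR−mL=20/41 → turn +1·90°
n=4: pose=(-3,-1,E); sL=25/26, sR=10/17; mL=25/52, mR=685/884; mL+mR=555/442 → advance +1; mR−mL=5/17 → turn +1·90°
n=5: pose=(-2,-1,N); sL=200/113, sR=200/233; mL=100/113, mR=34600/26329; mL+mR=57900/26329 → advance +1; mR−mL=100/233 → turn +1·90°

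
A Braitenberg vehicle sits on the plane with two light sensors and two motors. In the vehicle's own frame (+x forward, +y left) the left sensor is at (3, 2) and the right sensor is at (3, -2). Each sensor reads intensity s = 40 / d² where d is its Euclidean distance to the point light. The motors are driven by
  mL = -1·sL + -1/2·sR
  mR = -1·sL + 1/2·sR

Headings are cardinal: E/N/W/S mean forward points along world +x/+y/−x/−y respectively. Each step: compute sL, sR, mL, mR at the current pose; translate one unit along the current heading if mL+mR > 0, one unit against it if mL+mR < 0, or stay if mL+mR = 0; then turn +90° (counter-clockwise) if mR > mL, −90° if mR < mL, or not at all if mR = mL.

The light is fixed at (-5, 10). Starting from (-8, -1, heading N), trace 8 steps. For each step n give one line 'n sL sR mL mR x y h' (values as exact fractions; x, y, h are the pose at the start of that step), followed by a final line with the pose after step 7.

0 40/89 8/13 -876/1157 -164/1157 -8 -1 N
1 5/29 5/17 -315/986 -25/986 -8 -2 W
2 8/45 40/241 -2828/10845 -1028/10845 -7 -2 S
3 20/41 4/17 -422/697 -258/697 -7 -1 E
4 40/89 8/13 -876/1157 -164/1157 -8 -1 N
5 5/29 5/17 -315/986 -25/986 -8 -2 W
6 8/45 40/241 -2828/10845 -1028/10845 -7 -2 S
7 20/41 4/17 -422/697 -258/697 -7 -1 E
final -8 -1 N

n=0: pose=(-8,-1,N); sL=40/89, sR=8/13; mL=-876/1157, mR=-164/1157; mL+mR=-80/89 → advance -1; mR−mL=8/13 → turn +1·90°
n=1: pose=(-8,-2,W); sL=5/29, sR=5/17; mL=-315/986, mR=-25/986; mL+mR=-10/29 → advance -1; mR−mL=5/17 → turn +1·90°
n=2: pose=(-7,-2,S); sL=8/45, sR=40/241; mL=-2828/10845, mR=-1028/10845; mL+mR=-16/45 → advance -1; mR−mL=40/241 → turn +1·90°
n=3: pose=(-7,-1,E); sL=20/41, sR=4/17; mL=-422/697, mR=-258/697; mL+mR=-40/41 → advance -1; mR−mL=4/17 → turn +1·90°
n=4: pose=(-8,-1,N); sL=40/89, sR=8/13; mL=-876/1157, mR=-164/1157; mL+mR=-80/89 → advance -1; mR−mL=8/13 → turn +1·90°
n=5: pose=(-8,-2,W); sL=5/29, sR=5/17; mL=-315/986, mR=-25/986; mL+mR=-10/29 → advance -1; mR−mL=5/17 → turn +1·90°
n=6: pose=(-7,-2,S); sL=8/45, sR=40/241; mL=-2828/10845, mR=-1028/10845; mL+mR=-16/45 → advance -1; mR−mL=40/241 → turn +1·90°
n=7: pose=(-7,-1,E); sL=20/41, sR=4/17; mL=-422/697, mR=-258/697; mL+mR=-40/41 → advance -1; mR−mL=4/17 → turn +1·90°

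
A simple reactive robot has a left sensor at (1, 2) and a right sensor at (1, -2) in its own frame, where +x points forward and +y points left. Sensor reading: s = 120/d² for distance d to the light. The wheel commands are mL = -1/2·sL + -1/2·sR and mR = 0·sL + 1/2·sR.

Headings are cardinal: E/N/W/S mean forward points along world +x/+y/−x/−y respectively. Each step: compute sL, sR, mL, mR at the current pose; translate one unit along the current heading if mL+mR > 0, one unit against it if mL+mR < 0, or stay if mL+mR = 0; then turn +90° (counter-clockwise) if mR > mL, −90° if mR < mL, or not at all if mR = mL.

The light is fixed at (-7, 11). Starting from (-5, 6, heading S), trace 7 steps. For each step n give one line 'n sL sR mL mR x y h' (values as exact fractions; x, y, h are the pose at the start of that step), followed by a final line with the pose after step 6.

n=0: pose=(-5,6,S); sL=30/13, sR=10/3; mL=-110/39, mR=5/3; mL+mR=-15/13 → advance -1; mR−mL=175/39 → turn +1·90°
n=1: pose=(-5,7,E); sL=120/13, sR=8/3; mL=-232/39, mR=4/3; mL+mR=-60/13 → advance -1; mR−mL=284/39 → turn +1·90°
n=2: pose=(-6,7,N); sL=12, sR=20/3; mL=-28/3, mR=10/3; mL+mR=-6 → advance -1; mR−mL=38/3 → turn +1·90°
n=3: pose=(-6,6,W); sL=120/49, sR=40/3; mL=-1160/147, mR=20/3; mL+mR=-60/49 → advance -1; mR−mL=2140/147 → turn +1·90°
n=4: pose=(-5,6,S); sL=30/13, sR=10/3; mL=-110/39, mR=5/3; mL+mR=-15/13 → advance -1; mR−mL=175/39 → turn +1·90°
n=5: pose=(-5,7,E); sL=120/13, sR=8/3; mL=-232/39, mR=4/3; mL+mR=-60/13 → advance -1; mR−mL=284/39 → turn +1·90°
n=6: pose=(-6,7,N); sL=12, sR=20/3; mL=-28/3, mR=10/3; mL+mR=-6 → advance -1; mR−mL=38/3 → turn +1·90°

0 30/13 10/3 -110/39 5/3 -5 6 S
1 120/13 8/3 -232/39 4/3 -5 7 E
2 12 20/3 -28/3 10/3 -6 7 N
3 120/49 40/3 -1160/147 20/3 -6 6 W
4 30/13 10/3 -110/39 5/3 -5 6 S
5 120/13 8/3 -232/39 4/3 -5 7 E
6 12 20/3 -28/3 10/3 -6 7 N
final -6 6 W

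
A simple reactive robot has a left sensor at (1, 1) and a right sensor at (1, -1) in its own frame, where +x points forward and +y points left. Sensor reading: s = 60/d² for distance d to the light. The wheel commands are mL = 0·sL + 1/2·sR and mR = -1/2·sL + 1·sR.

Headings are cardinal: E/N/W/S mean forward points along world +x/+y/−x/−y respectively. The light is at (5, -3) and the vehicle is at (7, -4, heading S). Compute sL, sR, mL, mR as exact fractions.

left sensor world pos  = (8, -5); dL² = 13
right sensor world pos = (6, -5); dR² = 5
sL = 60/13 = 60/13
sR = 60/5 = 12
mL = 0·sL + 1/2·sR = 6
mR = -1/2·sL + 1·sR = 126/13

60/13 12 6 126/13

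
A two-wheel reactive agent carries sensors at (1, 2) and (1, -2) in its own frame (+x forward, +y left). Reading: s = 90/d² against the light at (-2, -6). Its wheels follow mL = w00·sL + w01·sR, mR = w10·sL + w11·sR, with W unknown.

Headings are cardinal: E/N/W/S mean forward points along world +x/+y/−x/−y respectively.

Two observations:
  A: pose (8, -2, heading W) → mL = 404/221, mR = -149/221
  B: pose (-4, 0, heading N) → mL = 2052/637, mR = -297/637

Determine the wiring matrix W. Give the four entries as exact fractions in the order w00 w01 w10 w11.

obs A: pose=(8,-2,W) → sL=18/17, sR=10/13, mL=404/221, mR=-149/221
obs B: pose=(-4,0,N) → sL=18/13, sR=90/49, mL=2052/637, mR=-297/637
sensor matrix S = [[18/17, 10/13], [18/13, 90/49]]; det S = 123840/140777
solve [mL_A; mL_B] = S·[w00; w01] and [mR_A; mR_B] = S·[w10; w11]:
  w00 = 1, w01 = 1, w10 = -1, w11 = 1/2

1 1 -1 1/2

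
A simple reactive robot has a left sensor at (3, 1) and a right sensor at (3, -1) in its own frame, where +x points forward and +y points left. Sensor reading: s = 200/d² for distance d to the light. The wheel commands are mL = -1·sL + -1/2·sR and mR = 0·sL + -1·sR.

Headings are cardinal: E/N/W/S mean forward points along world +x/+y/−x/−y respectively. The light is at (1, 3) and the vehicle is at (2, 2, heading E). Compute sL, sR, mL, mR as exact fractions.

left sensor world pos  = (5, 3); dL² = 16
right sensor world pos = (5, 1); dR² = 20
sL = 200/16 = 25/2
sR = 200/20 = 10
mL = -1·sL + -1/2·sR = -35/2
mR = 0·sL + -1·sR = -10

25/2 10 -35/2 -10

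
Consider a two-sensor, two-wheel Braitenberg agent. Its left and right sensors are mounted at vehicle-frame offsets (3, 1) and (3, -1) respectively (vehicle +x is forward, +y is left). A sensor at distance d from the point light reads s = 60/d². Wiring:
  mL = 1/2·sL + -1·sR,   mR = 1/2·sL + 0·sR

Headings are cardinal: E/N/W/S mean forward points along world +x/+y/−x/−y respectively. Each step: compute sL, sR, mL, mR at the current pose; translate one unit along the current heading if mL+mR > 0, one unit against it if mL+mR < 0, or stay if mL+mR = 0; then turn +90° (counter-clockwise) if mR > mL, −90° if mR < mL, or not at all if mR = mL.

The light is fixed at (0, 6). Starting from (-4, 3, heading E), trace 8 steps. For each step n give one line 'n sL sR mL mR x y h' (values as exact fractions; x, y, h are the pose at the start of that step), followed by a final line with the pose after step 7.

0 12 60/17 42/17 6 -4 3 E
1 15/4 15 -105/8 15/8 -3 3 N
2 60/61 4/3 -154/183 30/61 -3 2 W
3 6/5 30/29 -63/145 3/5 -2 2 S
4 60/17 60/37 90/629 30/17 -2 1 E
5 15/2 15 -45/4 15/4 -1 1 N
6 12/13 60/41 -534/533 6/13 -1 0 W
7 30/41 30/41 -15/41 15/41 0 0 S
final 0 0 E

n=0: pose=(-4,3,E); sL=12, sR=60/17; mL=42/17, mR=6; mL+mR=144/17 → advance +1; mR−mL=60/17 → turn +1·90°
n=1: pose=(-3,3,N); sL=15/4, sR=15; mL=-105/8, mR=15/8; mL+mR=-45/4 → advance -1; mR−mL=15 → turn +1·90°
n=2: pose=(-3,2,W); sL=60/61, sR=4/3; mL=-154/183, mR=30/61; mL+mR=-64/183 → advance -1; mR−mL=4/3 → turn +1·90°
n=3: pose=(-2,2,S); sL=6/5, sR=30/29; mL=-63/145, mR=3/5; mL+mR=24/145 → advance +1; mR−mL=30/29 → turn +1·90°
n=4: pose=(-2,1,E); sL=60/17, sR=60/37; mL=90/629, mR=30/17; mL+mR=1200/629 → advance +1; mR−mL=60/37 → turn +1·90°
n=5: pose=(-1,1,N); sL=15/2, sR=15; mL=-45/4, mR=15/4; mL+mR=-15/2 → advance -1; mR−mL=15 → turn +1·90°
n=6: pose=(-1,0,W); sL=12/13, sR=60/41; mL=-534/533, mR=6/13; mL+mR=-288/533 → advance -1; mR−mL=60/41 → turn +1·90°
n=7: pose=(0,0,S); sL=30/41, sR=30/41; mL=-15/41, mR=15/41; mL+mR=0 → advance +0; mR−mL=30/41 → turn +1·90°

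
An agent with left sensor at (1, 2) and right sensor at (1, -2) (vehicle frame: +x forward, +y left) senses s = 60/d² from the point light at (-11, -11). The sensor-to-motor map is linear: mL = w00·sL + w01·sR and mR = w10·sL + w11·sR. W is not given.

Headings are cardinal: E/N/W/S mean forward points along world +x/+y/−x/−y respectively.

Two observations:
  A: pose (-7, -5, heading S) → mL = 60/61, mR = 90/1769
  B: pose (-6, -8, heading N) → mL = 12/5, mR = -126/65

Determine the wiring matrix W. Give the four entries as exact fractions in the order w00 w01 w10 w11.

1 0 -1 1/2

obs A: pose=(-7,-5,S) → sL=60/61, sR=60/29, mL=60/61, mR=90/1769
obs B: pose=(-6,-8,N) → sL=12/5, sR=12/13, mL=12/5, mR=-126/65
sensor matrix S = [[60/61, 60/29], [12/5, 12/13]]; det S = -93312/22997
solve [mL_A; mL_B] = S·[w00; w01] and [mR_A; mR_B] = S·[w10; w11]:
  w00 = 1, w01 = 0, w10 = -1, w11 = 1/2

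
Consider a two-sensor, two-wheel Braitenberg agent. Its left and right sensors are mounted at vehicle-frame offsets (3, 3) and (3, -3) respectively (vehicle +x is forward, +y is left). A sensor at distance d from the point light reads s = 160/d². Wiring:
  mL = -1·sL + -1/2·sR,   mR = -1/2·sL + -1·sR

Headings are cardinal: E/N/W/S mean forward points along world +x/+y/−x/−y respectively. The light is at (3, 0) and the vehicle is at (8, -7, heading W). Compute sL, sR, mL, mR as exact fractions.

left sensor world pos  = (5, -10); dL² = 104
right sensor world pos = (5, -4); dR² = 20
sL = 160/104 = 20/13
sR = 160/20 = 8
mL = -1·sL + -1/2·sR = -72/13
mR = -1/2·sL + -1·sR = -114/13

20/13 8 -72/13 -114/13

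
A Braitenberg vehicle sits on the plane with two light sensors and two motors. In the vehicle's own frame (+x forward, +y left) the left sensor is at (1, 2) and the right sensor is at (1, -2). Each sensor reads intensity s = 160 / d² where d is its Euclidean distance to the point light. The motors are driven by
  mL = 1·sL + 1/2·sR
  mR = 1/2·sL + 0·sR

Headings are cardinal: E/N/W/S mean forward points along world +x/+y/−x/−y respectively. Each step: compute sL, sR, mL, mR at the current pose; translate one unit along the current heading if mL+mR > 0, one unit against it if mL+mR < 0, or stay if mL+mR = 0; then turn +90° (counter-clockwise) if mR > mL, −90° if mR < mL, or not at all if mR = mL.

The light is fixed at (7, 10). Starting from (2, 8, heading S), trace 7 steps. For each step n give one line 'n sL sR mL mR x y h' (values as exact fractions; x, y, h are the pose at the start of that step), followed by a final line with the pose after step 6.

0 80/9 80/29 2680/261 40/9 2 8 S
1 160/61 160/37 10800/2257 80/61 2 7 W
2 40/17 8 108/17 20/17 1 7 N
3 32/5 160/41 1712/205 16/5 1 8 E
4 80/9 80/29 2680/261 40/9 2 8 S
5 160/61 160/37 10800/2257 80/61 2 7 W
6 40/17 8 108/17 20/17 1 7 N
final 1 8 E

n=0: pose=(2,8,S); sL=80/9, sR=80/29; mL=2680/261, mR=40/9; mL+mR=1280/87 → advance +1; mR−mL=-1520/261 → turn -1·90°
n=1: pose=(2,7,W); sL=160/61, sR=160/37; mL=10800/2257, mR=80/61; mL+mR=13760/2257 → advance +1; mR−mL=-7840/2257 → turn -1·90°
n=2: pose=(1,7,N); sL=40/17, sR=8; mL=108/17, mR=20/17; mL+mR=128/17 → advance +1; mR−mL=-88/17 → turn -1·90°
n=3: pose=(1,8,E); sL=32/5, sR=160/41; mL=1712/205, mR=16/5; mL+mR=2368/205 → advance +1; mR−mL=-1056/205 → turn -1·90°
n=4: pose=(2,8,S); sL=80/9, sR=80/29; mL=2680/261, mR=40/9; mL+mR=1280/87 → advance +1; mR−mL=-1520/261 → turn -1·90°
n=5: pose=(2,7,W); sL=160/61, sR=160/37; mL=10800/2257, mR=80/61; mL+mR=13760/2257 → advance +1; mR−mL=-7840/2257 → turn -1·90°
n=6: pose=(1,7,N); sL=40/17, sR=8; mL=108/17, mR=20/17; mL+mR=128/17 → advance +1; mR−mL=-88/17 → turn -1·90°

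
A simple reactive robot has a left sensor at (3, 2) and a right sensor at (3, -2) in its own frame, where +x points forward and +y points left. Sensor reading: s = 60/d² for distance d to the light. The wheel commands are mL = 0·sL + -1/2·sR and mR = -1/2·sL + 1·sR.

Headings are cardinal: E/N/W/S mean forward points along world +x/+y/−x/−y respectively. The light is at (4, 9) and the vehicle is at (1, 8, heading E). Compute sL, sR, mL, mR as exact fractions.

left sensor world pos  = (4, 10); dL² = 1
right sensor world pos = (4, 6); dR² = 9
sL = 60/1 = 60
sR = 60/9 = 20/3
mL = 0·sL + -1/2·sR = -10/3
mR = -1/2·sL + 1·sR = -70/3

60 20/3 -10/3 -70/3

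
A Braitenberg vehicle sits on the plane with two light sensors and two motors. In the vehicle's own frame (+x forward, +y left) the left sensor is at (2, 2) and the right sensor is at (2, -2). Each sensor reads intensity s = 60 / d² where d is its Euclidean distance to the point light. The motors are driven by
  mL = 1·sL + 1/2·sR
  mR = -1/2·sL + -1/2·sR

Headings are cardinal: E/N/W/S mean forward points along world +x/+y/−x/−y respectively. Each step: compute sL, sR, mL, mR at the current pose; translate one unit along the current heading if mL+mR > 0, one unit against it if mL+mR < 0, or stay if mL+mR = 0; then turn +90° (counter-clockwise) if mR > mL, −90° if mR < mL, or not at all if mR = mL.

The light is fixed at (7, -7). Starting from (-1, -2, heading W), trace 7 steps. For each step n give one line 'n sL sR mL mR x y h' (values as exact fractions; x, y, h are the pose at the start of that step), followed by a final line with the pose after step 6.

n=0: pose=(-1,-2,W); sL=60/109, sR=60/149; mL=12210/16241, mR=-7740/16241; mL+mR=30/109 → advance +1; mR−mL=-19950/16241 → turn -1·90°
n=1: pose=(-2,-2,N); sL=6/17, sR=30/49; mL=549/833, mR=-402/833; mL+mR=3/17 → advance +1; mR−mL=-951/833 → turn -1·90°
n=2: pose=(-2,-1,E); sL=60/113, sR=12/13; mL=1458/1469, mR=-1068/1469; mL+mR=30/113 → advance +1; mR−mL=-2526/1469 → turn -1·90°
n=3: pose=(-1,-1,S); sL=15/13, sR=15/29; mL=1065/754, mR=-315/377; mL+mR=15/26 → advance +1; mR−mL=-1695/754 → turn -1·90°
n=4: pose=(-1,-2,W); sL=60/109, sR=60/149; mL=12210/16241, mR=-7740/16241; mL+mR=30/109 → advance +1; mR−mL=-19950/16241 → turn -1·90°
n=5: pose=(-2,-2,N); sL=6/17, sR=30/49; mL=549/833, mR=-402/833; mL+mR=3/17 → advance +1; mR−mL=-951/833 → turn -1·90°
n=6: pose=(-2,-1,E); sL=60/113, sR=12/13; mL=1458/1469, mR=-1068/1469; mL+mR=30/113 → advance +1; mR−mL=-2526/1469 → turn -1·90°

0 60/109 60/149 12210/16241 -7740/16241 -1 -2 W
1 6/17 30/49 549/833 -402/833 -2 -2 N
2 60/113 12/13 1458/1469 -1068/1469 -2 -1 E
3 15/13 15/29 1065/754 -315/377 -1 -1 S
4 60/109 60/149 12210/16241 -7740/16241 -1 -2 W
5 6/17 30/49 549/833 -402/833 -2 -2 N
6 60/113 12/13 1458/1469 -1068/1469 -2 -1 E
final -1 -1 S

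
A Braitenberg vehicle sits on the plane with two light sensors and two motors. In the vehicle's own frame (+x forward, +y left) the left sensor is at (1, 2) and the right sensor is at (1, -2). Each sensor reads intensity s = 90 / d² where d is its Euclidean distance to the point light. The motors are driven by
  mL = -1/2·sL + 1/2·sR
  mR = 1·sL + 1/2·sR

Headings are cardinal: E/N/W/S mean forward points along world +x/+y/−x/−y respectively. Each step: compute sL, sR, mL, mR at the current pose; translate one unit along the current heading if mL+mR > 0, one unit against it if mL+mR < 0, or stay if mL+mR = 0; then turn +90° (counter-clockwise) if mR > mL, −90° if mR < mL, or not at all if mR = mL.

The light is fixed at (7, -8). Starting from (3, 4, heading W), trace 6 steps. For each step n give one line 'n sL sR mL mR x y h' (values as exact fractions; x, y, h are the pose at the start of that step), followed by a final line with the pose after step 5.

0 18/25 90/221 -864/5525 5103/5525 3 4 W
1 9/13 9/17 -18/221 423/442 2 4 S
2 18/37 90/97 792/3589 3411/3589 2 3 E
3 1/2 45/74 2/37 119/148 3 3 N
4 18/25 90/221 -864/5525 5103/5525 3 4 W
5 9/13 9/17 -18/221 423/442 2 4 S
final 2 3 E

n=0: pose=(3,4,W); sL=18/25, sR=90/221; mL=-864/5525, mR=5103/5525; mL+mR=4239/5525 → advance +1; mR−mL=27/25 → turn +1·90°
n=1: pose=(2,4,S); sL=9/13, sR=9/17; mL=-18/221, mR=423/442; mL+mR=387/442 → advance +1; mR−mL=27/26 → turn +1·90°
n=2: pose=(2,3,E); sL=18/37, sR=90/97; mL=792/3589, mR=3411/3589; mL+mR=4203/3589 → advance +1; mR−mL=27/37 → turn +1·90°
n=3: pose=(3,3,N); sL=1/2, sR=45/74; mL=2/37, mR=119/148; mL+mR=127/148 → advance +1; mR−mL=3/4 → turn +1·90°
n=4: pose=(3,4,W); sL=18/25, sR=90/221; mL=-864/5525, mR=5103/5525; mL+mR=4239/5525 → advance +1; mR−mL=27/25 → turn +1·90°
n=5: pose=(2,4,S); sL=9/13, sR=9/17; mL=-18/221, mR=423/442; mL+mR=387/442 → advance +1; mR−mL=27/26 → turn +1·90°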